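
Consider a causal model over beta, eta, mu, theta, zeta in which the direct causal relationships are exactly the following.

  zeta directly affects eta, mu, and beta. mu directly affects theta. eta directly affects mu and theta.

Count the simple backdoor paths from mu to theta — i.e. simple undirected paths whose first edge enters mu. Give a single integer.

A backdoor path from mu to theta is any simple undirected path whose first edge points into mu (i.e. leaves mu via a parent).
Parents of mu: {eta, zeta}.
Enumerating:
  P1: mu <- zeta -> eta -> theta
  P2: mu <- eta -> theta
That exhausts the simple backdoor paths. Count: 2.

2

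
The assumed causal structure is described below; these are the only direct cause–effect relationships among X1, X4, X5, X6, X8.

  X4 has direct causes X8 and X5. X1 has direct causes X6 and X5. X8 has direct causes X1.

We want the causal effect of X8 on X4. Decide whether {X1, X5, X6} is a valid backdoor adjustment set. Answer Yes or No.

Backdoor paths from X8 to X4 (paths whose first edge points into X8):
  P1: X8 <- X1 <- X5 -> X4
Condition 1 (no descendant of X8 in the set): holds — descendants of X8 are {X4}; none are in {X1, X5, X6}.
Condition 2 (every backdoor path blocked by {X1, X5, X6}):
  P1: blocked at chain node X1 ∈ conditioning set.
{X1, X5, X6} satisfies the backdoor criterion.

Yes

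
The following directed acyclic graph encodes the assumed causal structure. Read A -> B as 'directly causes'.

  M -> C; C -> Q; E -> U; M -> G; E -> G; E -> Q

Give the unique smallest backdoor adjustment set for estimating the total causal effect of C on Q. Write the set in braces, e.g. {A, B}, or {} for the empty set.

Variables eligible for adjustment (non-descendants of C, excluding C and Q): {E, G, M, U}.
Backdoor paths from C to Q:
  P1: C <- M -> G <- E -> Q
Each backdoor path contains an unconditioned collider, so every path is already blocked with the empty conditioning set:
  P1: blocked at collider G (neither it nor any descendant is in the conditioning set).
The empty set is therefore the unique smallest valid set.

{}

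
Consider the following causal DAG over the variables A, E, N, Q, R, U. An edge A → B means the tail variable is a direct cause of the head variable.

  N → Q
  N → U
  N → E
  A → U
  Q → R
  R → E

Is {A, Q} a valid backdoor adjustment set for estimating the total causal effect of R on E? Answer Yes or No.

Backdoor paths from R to E (paths whose first edge points into R):
  P1: R <- Q <- N -> E
Condition 1 (no descendant of R in the set): holds — descendants of R are {E}; none are in {A, Q}.
Condition 2 (every backdoor path blocked by {A, Q}):
  P1: blocked at chain node Q ∈ conditioning set.
{A, Q} satisfies the backdoor criterion.

Yes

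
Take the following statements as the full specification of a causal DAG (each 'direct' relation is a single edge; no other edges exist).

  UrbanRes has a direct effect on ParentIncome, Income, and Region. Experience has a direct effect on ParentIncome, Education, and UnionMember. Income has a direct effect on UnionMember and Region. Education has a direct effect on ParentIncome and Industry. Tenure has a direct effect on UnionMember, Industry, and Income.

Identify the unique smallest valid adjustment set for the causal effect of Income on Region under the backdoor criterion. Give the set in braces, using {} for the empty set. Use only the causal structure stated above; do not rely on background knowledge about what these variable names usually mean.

{UrbanRes}

Variables eligible for adjustment (non-descendants of Income, excluding Income and Region): {Education, Experience, Industry, ParentIncome, Tenure, UrbanRes}.
Backdoor paths from Income to Region:
  P1: Income <- UrbanRes -> Region
  P2: Income <- Tenure -> Industry <- Education <- Experience -> ParentIncome <- UrbanRes -> Region
  P3: Income <- Tenure -> Industry <- Education -> ParentIncome <- UrbanRes -> Region
  P4: Income <- Tenure -> UnionMember <- Experience -> Education -> ParentIncome <- UrbanRes -> Region
  P5: Income <- Tenure -> UnionMember <- Experience -> ParentIncome <- UrbanRes -> Region
The empty set is not sufficient: P1 (Income <- UrbanRes -> Region) has no collider blocking it and no conditioned non-collider, so it is open.
Try {UrbanRes}:
  P1: blocked at fork node UrbanRes ∈ conditioning set.
  P2: blocked at collider Industry (neither it nor any descendant is in the conditioning set).
  P3: blocked at collider Industry (neither it nor any descendant is in the conditioning set).
  P4: blocked at collider UnionMember (neither it nor any descendant is in the conditioning set).
  P5: blocked at collider UnionMember (neither it nor any descendant is in the conditioning set).
{UrbanRes} contains no descendant of Income and blocks every backdoor path.
No other singleton works — e.g. {Experience} leaves P1 open — so {UrbanRes} is the unique smallest valid adjustment set.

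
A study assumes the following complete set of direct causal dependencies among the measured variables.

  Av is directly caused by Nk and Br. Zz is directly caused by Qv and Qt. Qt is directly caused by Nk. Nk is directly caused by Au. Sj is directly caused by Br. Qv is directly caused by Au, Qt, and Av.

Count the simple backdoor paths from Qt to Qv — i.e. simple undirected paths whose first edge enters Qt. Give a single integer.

A backdoor path from Qt to Qv is any simple undirected path whose first edge points into Qt (i.e. leaves Qt via a parent).
Parents of Qt: {Nk}.
Enumerating:
  P1: Qt <- Nk <- Au -> Qv
  P2: Qt <- Nk -> Av -> Qv
That exhausts the simple backdoor paths. Count: 2.

2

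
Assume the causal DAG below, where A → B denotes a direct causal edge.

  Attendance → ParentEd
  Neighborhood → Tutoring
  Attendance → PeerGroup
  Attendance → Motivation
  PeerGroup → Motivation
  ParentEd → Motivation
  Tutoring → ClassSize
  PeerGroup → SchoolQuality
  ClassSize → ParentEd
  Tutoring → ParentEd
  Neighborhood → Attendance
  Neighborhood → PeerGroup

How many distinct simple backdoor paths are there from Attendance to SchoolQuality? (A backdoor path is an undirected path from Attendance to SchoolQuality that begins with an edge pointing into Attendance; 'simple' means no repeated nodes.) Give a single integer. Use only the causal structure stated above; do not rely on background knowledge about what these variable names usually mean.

3

A backdoor path from Attendance to SchoolQuality is any simple undirected path whose first edge points into Attendance (i.e. leaves Attendance via a parent).
Parents of Attendance: {Neighborhood}.
Enumerating:
  P1: Attendance <- Neighborhood -> Tutoring -> ClassSize -> ParentEd -> Motivation <- PeerGroup -> SchoolQuality
  P2: Attendance <- Neighborhood -> Tutoring -> ParentEd -> Motivation <- PeerGroup -> SchoolQuality
  P3: Attendance <- Neighborhood -> PeerGroup -> SchoolQuality
That exhausts the simple backdoor paths. Count: 3.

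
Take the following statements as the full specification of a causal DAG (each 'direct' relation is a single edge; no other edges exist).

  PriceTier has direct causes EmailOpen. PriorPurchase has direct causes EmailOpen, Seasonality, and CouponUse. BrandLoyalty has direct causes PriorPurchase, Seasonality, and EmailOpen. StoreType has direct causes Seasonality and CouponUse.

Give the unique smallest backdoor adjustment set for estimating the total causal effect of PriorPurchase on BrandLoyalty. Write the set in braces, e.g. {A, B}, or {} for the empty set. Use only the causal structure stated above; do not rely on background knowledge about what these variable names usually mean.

Variables eligible for adjustment (non-descendants of PriorPurchase, excluding PriorPurchase and BrandLoyalty): {CouponUse, EmailOpen, PriceTier, Seasonality, StoreType}.
Backdoor paths from PriorPurchase to BrandLoyalty:
  P1: PriorPurchase <- EmailOpen -> BrandLoyalty
  P2: PriorPurchase <- Seasonality -> BrandLoyalty
  P3: PriorPurchase <- CouponUse -> StoreType <- Seasonality -> BrandLoyalty
The empty set is not sufficient: P1 (PriorPurchase <- EmailOpen -> BrandLoyalty) has no collider blocking it and no conditioned non-collider, so it is open.
Try {EmailOpen, Seasonality}:
  P1: blocked at fork node EmailOpen ∈ conditioning set.
  P2: blocked at fork node Seasonality ∈ conditioning set.
  P3: blocked at collider StoreType (neither it nor any descendant is in the conditioning set).
{EmailOpen, Seasonality} contains no descendant of PriorPurchase and blocks every backdoor path.
Every element of {EmailOpen, Seasonality} is needed (dropping EmailOpen leaves P1 open; dropping Seasonality leaves P2 open), so no proper subset is valid.
Among all size-2 subsets of the eligible variables, only {EmailOpen, Seasonality} blocks every backdoor path, so it is the unique smallest valid adjustment set.

{EmailOpen, Seasonality}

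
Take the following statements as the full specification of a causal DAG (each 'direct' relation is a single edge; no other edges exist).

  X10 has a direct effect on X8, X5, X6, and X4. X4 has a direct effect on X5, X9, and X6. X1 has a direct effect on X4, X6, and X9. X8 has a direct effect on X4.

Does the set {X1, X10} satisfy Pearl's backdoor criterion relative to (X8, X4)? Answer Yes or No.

Yes

Backdoor paths from X8 to X4 (paths whose first edge points into X8):
  P1: X8 <- X10 -> X4
  P2: X8 <- X10 -> X6 <- X1 -> X4
  P3: X8 <- X10 -> X6 <- X1 -> X9 <- X4
  P4: X8 <- X10 -> X6 <- X4
  P5: X8 <- X10 -> X5 <- X4
Condition 1 (no descendant of X8 in the set): holds — descendants of X8 are {X4, X5, X6, X9}; none are in {X1, X10}.
Condition 2 (every backdoor path blocked by {X1, X10}):
  P1: blocked at fork node X10 ∈ conditioning set.
  P2: blocked at fork node X10 ∈ conditioning set.
  P3: blocked at fork node X10 ∈ conditioning set.
  P4: blocked at fork node X10 ∈ conditioning set.
  P5: blocked at fork node X10 ∈ conditioning set.
{X1, X10} satisfies the backdoor criterion.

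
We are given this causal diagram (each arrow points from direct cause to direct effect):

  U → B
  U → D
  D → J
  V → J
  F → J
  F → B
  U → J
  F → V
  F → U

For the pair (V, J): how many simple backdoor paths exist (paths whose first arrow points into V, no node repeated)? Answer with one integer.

A backdoor path from V to J is any simple undirected path whose first edge points into V (i.e. leaves V via a parent).
Parents of V: {F}.
Enumerating:
  P1: V <- F -> U -> D -> J
  P2: V <- F -> U -> J
  P3: V <- F -> J
  P4: V <- F -> B <- U -> D -> J
  P5: V <- F -> B <- U -> J
That exhausts the simple backdoor paths. Count: 5.

5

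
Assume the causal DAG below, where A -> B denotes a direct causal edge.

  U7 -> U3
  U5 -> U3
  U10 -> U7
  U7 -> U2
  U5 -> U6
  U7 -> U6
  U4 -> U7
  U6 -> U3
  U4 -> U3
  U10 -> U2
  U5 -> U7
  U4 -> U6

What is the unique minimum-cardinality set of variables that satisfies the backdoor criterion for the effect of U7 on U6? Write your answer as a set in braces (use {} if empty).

Variables eligible for adjustment (non-descendants of U7, excluding U7 and U6): {U10, U4, U5}.
Backdoor paths from U7 to U6:
  P1: U7 <- U4 -> U6
  P2: U7 <- U4 -> U3 <- U5 -> U6
  P3: U7 <- U4 -> U3 <- U6
  P4: U7 <- U5 -> U6
  P5: U7 <- U5 -> U3 <- U4 -> U6
  P6: U7 <- U5 -> U3 <- U6
The empty set is not sufficient: P1 (U7 <- U4 -> U6) has no collider blocking it and no conditioned non-collider, so it is open.
Try {U4, U5}:
  P1: blocked at fork node U4 ∈ conditioning set.
  P2: blocked at fork node U4 ∈ conditioning set.
  P3: blocked at fork node U4 ∈ conditioning set.
  P4: blocked at fork node U5 ∈ conditioning set.
  P5: blocked at fork node U5 ∈ conditioning set.
  P6: blocked at fork node U5 ∈ conditioning set.
{U4, U5} contains no descendant of U7 and blocks every backdoor path.
Every element of {U4, U5} is needed (dropping U4 leaves P1 open; dropping U5 leaves P4 open), so no proper subset is valid.
Among all size-2 subsets of the eligible variables, only {U4, U5} blocks every backdoor path, so it is the unique smallest valid adjustment set.

{U4, U5}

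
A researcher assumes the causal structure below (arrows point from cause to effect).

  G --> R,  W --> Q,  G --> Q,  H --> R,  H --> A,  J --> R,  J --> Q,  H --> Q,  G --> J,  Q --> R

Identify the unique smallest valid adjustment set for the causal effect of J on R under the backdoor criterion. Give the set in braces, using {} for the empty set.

Variables eligible for adjustment (non-descendants of J, excluding J and R): {A, G, H, W}.
Backdoor paths from J to R:
  P1: J <- G -> Q <- H -> R
  P2: J <- G -> Q -> R
  P3: J <- G -> R
The empty set is not sufficient: P2 (J <- G -> Q -> R) has no collider blocking it and no conditioned non-collider, so it is open.
Try {G}:
  P1: blocked at fork node G ∈ conditioning set.
  P2: blocked at fork node G ∈ conditioning set.
  P3: blocked at fork node G ∈ conditioning set.
{G} contains no descendant of J and blocks every backdoor path.
No other singleton works — e.g. {H} leaves P2 open — so {G} is the unique smallest valid adjustment set.

{G}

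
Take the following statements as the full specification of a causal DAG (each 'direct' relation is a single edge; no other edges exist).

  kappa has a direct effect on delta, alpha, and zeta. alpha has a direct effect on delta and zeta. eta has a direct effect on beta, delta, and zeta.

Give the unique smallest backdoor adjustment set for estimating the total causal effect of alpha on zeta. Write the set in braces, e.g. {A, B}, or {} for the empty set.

{kappa}

Variables eligible for adjustment (non-descendants of alpha, excluding alpha and zeta): {beta, eta, kappa}.
Backdoor paths from alpha to zeta:
  P1: alpha <- kappa -> delta <- eta -> zeta
  P2: alpha <- kappa -> zeta
The empty set is not sufficient: P2 (alpha <- kappa -> zeta) has no collider blocking it and no conditioned non-collider, so it is open.
Try {kappa}:
  P1: blocked at fork node kappa ∈ conditioning set.
  P2: blocked at fork node kappa ∈ conditioning set.
{kappa} contains no descendant of alpha and blocks every backdoor path.
No other singleton works — e.g. {eta} leaves P2 open — so {kappa} is the unique smallest valid adjustment set.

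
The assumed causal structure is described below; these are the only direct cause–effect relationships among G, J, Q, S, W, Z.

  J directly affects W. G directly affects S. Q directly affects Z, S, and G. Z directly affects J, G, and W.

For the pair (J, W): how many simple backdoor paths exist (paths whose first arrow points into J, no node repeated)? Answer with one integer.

1

A backdoor path from J to W is any simple undirected path whose first edge points into J (i.e. leaves J via a parent).
Parents of J: {Z}.
Enumerating:
  P1: J <- Z -> W
That exhausts the simple backdoor paths. Count: 1.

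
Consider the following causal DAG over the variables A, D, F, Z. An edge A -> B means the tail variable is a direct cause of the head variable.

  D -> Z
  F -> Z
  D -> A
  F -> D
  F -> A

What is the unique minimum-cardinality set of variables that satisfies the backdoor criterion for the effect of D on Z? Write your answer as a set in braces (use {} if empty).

{F}

Variables eligible for adjustment (non-descendants of D, excluding D and Z): {F}.
Backdoor paths from D to Z:
  P1: D <- F -> Z
The empty set is not sufficient: P1 (D <- F -> Z) has no collider blocking it and no conditioned non-collider, so it is open.
Try {F}:
  P1: blocked at fork node F ∈ conditioning set.
{F} contains no descendant of D and blocks every backdoor path.
{F} is the unique smallest valid adjustment set.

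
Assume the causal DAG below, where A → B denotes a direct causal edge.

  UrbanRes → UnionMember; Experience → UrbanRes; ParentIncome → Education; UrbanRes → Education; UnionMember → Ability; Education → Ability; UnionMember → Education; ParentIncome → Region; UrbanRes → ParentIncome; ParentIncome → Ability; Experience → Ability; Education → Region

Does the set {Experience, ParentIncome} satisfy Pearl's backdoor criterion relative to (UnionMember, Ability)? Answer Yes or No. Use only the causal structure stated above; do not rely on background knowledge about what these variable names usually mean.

No

Backdoor paths from UnionMember to Ability (paths whose first edge points into UnionMember):
  P1: UnionMember <- UrbanRes <- Experience -> Ability
  P2: UnionMember <- UrbanRes -> ParentIncome -> Education -> Ability
  P3: UnionMember <- UrbanRes -> ParentIncome -> Ability
  P4: UnionMember <- UrbanRes -> ParentIncome -> Region <- Education -> Ability
  P5: UnionMember <- UrbanRes -> Education <- ParentIncome -> Ability
  P6: UnionMember <- UrbanRes -> Education -> Ability
  P7: UnionMember <- UrbanRes -> Education -> Region <- ParentIncome -> Ability
Condition 1 (no descendant of UnionMember in the set): holds — descendants of UnionMember are {Ability, Education, Region}; none are in {Experience, ParentIncome}.
Condition 2 (every backdoor path blocked by {Experience, ParentIncome}):
  P1: blocked at fork node Experience ∈ conditioning set.
  P2: blocked at chain node ParentIncome ∈ conditioning set.
  P3: blocked at chain node ParentIncome ∈ conditioning set.
  P4: blocked at chain node ParentIncome ∈ conditioning set.
  P5: blocked at collider Education (neither it nor any descendant is in the conditioning set).
  P6: open — no interior node is in the conditioning set.
  P7: blocked at collider Region (neither it nor any descendant is in the conditioning set).
{Experience, ParentIncome} does not satisfy the backdoor criterion.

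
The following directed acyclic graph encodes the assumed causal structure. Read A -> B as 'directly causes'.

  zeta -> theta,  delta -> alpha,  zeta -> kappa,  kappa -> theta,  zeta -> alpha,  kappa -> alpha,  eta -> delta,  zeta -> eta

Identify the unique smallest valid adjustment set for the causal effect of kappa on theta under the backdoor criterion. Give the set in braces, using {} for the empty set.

Variables eligible for adjustment (non-descendants of kappa, excluding kappa and theta): {delta, eta, zeta}.
Backdoor paths from kappa to theta:
  P1: kappa <- zeta -> theta
The empty set is not sufficient: P1 (kappa <- zeta -> theta) has no collider blocking it and no conditioned non-collider, so it is open.
Try {zeta}:
  P1: blocked at fork node zeta ∈ conditioning set.
{zeta} contains no descendant of kappa and blocks every backdoor path.
No other singleton works — e.g. {eta} leaves P1 open — so {zeta} is the unique smallest valid adjustment set.

{zeta}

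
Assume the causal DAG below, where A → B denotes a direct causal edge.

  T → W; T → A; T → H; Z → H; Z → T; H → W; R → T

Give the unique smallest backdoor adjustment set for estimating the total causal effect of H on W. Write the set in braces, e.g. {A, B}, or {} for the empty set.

Variables eligible for adjustment (non-descendants of H, excluding H and W): {A, R, T, Z}.
Backdoor paths from H to W:
  P1: H <- Z -> T -> W
  P2: H <- T -> W
The empty set is not sufficient: P1 (H <- Z -> T -> W) has no collider blocking it and no conditioned non-collider, so it is open.
Try {T}:
  P1: blocked at chain node T ∈ conditioning set.
  P2: blocked at fork node T ∈ conditioning set.
{T} contains no descendant of H and blocks every backdoor path.
No other singleton works — e.g. {R} leaves P1 open — so {T} is the unique smallest valid adjustment set.

{T}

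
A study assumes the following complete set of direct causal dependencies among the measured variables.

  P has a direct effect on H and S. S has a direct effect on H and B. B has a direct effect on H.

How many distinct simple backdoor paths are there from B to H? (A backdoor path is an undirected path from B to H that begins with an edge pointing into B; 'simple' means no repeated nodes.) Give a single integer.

2

A backdoor path from B to H is any simple undirected path whose first edge points into B (i.e. leaves B via a parent).
Parents of B: {S}.
Enumerating:
  P1: B <- S <- P -> H
  P2: B <- S -> H
That exhausts the simple backdoor paths. Count: 2.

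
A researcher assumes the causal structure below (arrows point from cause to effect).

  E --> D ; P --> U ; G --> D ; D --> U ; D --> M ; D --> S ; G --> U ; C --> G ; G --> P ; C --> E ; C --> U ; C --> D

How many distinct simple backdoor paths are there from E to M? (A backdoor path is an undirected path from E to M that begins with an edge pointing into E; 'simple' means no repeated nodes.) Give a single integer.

A backdoor path from E to M is any simple undirected path whose first edge points into E (i.e. leaves E via a parent).
Parents of E: {C}.
Enumerating:
  P1: E <- C -> G -> D -> M
  P2: E <- C -> G -> P -> U <- D -> M
  P3: E <- C -> G -> U <- D -> M
  P4: E <- C -> D -> M
  P5: E <- C -> U <- G -> D -> M
  P6: E <- C -> U <- D -> M
  P7: E <- C -> U <- P <- G -> D -> M
That exhausts the simple backdoor paths. Count: 7.

7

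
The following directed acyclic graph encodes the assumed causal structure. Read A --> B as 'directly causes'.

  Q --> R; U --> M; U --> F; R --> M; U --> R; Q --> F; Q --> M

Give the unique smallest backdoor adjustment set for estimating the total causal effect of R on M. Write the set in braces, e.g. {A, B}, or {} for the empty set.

Variables eligible for adjustment (non-descendants of R, excluding R and M): {F, Q, U}.
Backdoor paths from R to M:
  P1: R <- Q -> M
  P2: R <- Q -> F <- U -> M
  P3: R <- U -> M
  P4: R <- U -> F <- Q -> M
The empty set is not sufficient: P1 (R <- Q -> M) has no collider blocking it and no conditioned non-collider, so it is open.
Try {Q, U}:
  P1: blocked at fork node Q ∈ conditioning set.
  P2: blocked at fork node Q ∈ conditioning set.
  P3: blocked at fork node U ∈ conditioning set.
  P4: blocked at fork node U ∈ conditioning set.
{Q, U} contains no descendant of R and blocks every backdoor path.
Every element of {Q, U} is needed (dropping Q leaves P1 open; dropping U leaves P3 open), so no proper subset is valid.
Among all size-2 subsets of the eligible variables, only {Q, U} blocks every backdoor path, so it is the unique smallest valid adjustment set.

{Q, U}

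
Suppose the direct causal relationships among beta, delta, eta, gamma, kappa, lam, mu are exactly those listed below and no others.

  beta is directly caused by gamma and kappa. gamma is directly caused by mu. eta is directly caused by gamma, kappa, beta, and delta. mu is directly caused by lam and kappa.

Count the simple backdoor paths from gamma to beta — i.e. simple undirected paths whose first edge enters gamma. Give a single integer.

2

A backdoor path from gamma to beta is any simple undirected path whose first edge points into gamma (i.e. leaves gamma via a parent).
Parents of gamma: {mu}.
Enumerating:
  P1: gamma <- mu <- kappa -> beta
  P2: gamma <- mu <- kappa -> eta <- beta
That exhausts the simple backdoor paths. Count: 2.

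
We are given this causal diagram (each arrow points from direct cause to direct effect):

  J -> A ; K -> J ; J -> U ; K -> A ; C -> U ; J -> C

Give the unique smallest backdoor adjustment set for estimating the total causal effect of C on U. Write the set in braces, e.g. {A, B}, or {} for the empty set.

{J}

Variables eligible for adjustment (non-descendants of C, excluding C and U): {A, J, K}.
Backdoor paths from C to U:
  P1: C <- J -> U
The empty set is not sufficient: P1 (C <- J -> U) has no collider blocking it and no conditioned non-collider, so it is open.
Try {J}:
  P1: blocked at fork node J ∈ conditioning set.
{J} contains no descendant of C and blocks every backdoor path.
No other singleton works — e.g. {K} leaves P1 open — so {J} is the unique smallest valid adjustment set.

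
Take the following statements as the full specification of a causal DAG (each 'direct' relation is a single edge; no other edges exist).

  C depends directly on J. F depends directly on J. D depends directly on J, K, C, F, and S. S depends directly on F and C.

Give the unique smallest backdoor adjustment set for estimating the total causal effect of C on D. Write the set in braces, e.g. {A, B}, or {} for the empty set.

Variables eligible for adjustment (non-descendants of C, excluding C and D): {F, J, K}.
Backdoor paths from C to D:
  P1: C <- J -> F -> S -> D
  P2: C <- J -> F -> D
  P3: C <- J -> D
The empty set is not sufficient: P1 (C <- J -> F -> S -> D) has no collider blocking it and no conditioned non-collider, so it is open.
Try {J}:
  P1: blocked at fork node J ∈ conditioning set.
  P2: blocked at fork node J ∈ conditioning set.
  P3: blocked at fork node J ∈ conditioning set.
{J} contains no descendant of C and blocks every backdoor path.
No other singleton works — e.g. {K} leaves P1 open — so {J} is the unique smallest valid adjustment set.

{J}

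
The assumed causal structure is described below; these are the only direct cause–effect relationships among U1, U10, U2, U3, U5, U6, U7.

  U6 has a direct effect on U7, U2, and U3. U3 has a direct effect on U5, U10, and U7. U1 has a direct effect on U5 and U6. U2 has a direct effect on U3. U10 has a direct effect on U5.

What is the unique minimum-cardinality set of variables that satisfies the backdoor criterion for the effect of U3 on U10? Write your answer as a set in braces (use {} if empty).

{}

Variables eligible for adjustment (non-descendants of U3, excluding U3 and U10): {U1, U2, U6}.
Backdoor paths from U3 to U10:
  P1: U3 <- U6 <- U1 -> U5 <- U10
  P2: U3 <- U2 <- U6 <- U1 -> U5 <- U10
Each backdoor path contains an unconditioned collider, so every path is already blocked with the empty conditioning set:
  P1: blocked at collider U5 (neither it nor any descendant is in the conditioning set).
  P2: blocked at collider U5 (neither it nor any descendant is in the conditioning set).
The empty set is therefore the unique smallest valid set.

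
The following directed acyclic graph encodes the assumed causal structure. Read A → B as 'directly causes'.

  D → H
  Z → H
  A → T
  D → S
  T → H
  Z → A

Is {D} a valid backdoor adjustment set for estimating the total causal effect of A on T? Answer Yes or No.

Backdoor paths from A to T (paths whose first edge points into A):
  P1: A <- Z -> H <- T
Condition 1 (no descendant of A in the set): holds — descendants of A are {H, T}; none are in {D}.
Condition 2 (every backdoor path blocked by {D}):
  P1: blocked at collider H (neither it nor any descendant is in the conditioning set).
{D} satisfies the backdoor criterion.

Yes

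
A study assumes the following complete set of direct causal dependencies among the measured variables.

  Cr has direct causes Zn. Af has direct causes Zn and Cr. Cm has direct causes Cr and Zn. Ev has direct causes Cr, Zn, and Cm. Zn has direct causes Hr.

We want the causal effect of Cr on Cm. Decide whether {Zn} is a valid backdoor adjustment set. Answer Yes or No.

Backdoor paths from Cr to Cm (paths whose first edge points into Cr):
  P1: Cr <- Zn -> Cm
  P2: Cr <- Zn -> Ev <- Cm
Condition 1 (no descendant of Cr in the set): holds — descendants of Cr are {Af, Cm, Ev}; none are in {Zn}.
Condition 2 (every backdoor path blocked by {Zn}):
  P1: blocked at fork node Zn ∈ conditioning set.
  P2: blocked at fork node Zn ∈ conditioning set.
{Zn} satisfies the backdoor criterion.

Yes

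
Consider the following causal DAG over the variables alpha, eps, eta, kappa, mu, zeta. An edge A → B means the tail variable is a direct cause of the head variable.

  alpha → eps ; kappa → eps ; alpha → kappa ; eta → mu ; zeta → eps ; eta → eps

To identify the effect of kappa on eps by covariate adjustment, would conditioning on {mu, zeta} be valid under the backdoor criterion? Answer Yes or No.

No

Backdoor paths from kappa to eps (paths whose first edge points into kappa):
  P1: kappa <- alpha -> eps
Condition 1 (no descendant of kappa in the set): holds — descendants of kappa are {eps}; none are in {mu, zeta}.
Condition 2 (every backdoor path blocked by {mu, zeta}):
  P1: open — no interior node is in the conditioning set.
{mu, zeta} does not satisfy the backdoor criterion.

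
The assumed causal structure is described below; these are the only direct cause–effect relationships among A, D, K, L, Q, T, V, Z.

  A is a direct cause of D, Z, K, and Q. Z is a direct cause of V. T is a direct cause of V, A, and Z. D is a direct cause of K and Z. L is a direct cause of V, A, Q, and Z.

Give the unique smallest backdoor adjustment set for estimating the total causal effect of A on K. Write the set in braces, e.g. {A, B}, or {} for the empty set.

Variables eligible for adjustment (non-descendants of A, excluding A and K): {L, T}.
Backdoor paths from A to K:
  P1: A <- L -> Z <- D -> K
  P2: A <- L -> V <- T -> Z <- D -> K
  P3: A <- L -> V <- Z <- D -> K
  P4: A <- T -> Z <- D -> K
  P5: A <- T -> V <- L -> Z <- D -> K
  P6: A <- T -> V <- Z <- D -> K
Each backdoor path contains an unconditioned collider, so every path is already blocked with the empty conditioning set:
  P1: blocked at collider Z (neither it nor any descendant is in the conditioning set).
  P2: blocked at collider V (neither it nor any descendant is in the conditioning set).
  P3: blocked at collider V (neither it nor any descendant is in the conditioning set).
  P4: blocked at collider Z (neither it nor any descendant is in the conditioning set).
  P5: blocked at collider V (neither it nor any descendant is in the conditioning set).
  P6: blocked at collider V (neither it nor any descendant is in the conditioning set).
The empty set is therefore the unique smallest valid set.

{}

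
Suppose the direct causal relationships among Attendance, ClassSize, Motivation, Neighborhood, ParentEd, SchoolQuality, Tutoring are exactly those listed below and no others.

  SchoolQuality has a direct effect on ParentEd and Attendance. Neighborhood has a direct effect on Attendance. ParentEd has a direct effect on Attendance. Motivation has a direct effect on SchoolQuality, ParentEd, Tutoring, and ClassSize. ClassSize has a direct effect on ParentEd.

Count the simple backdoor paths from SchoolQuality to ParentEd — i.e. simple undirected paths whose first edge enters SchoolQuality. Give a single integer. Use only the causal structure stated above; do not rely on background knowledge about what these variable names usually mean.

A backdoor path from SchoolQuality to ParentEd is any simple undirected path whose first edge points into SchoolQuality (i.e. leaves SchoolQuality via a parent).
Parents of SchoolQuality: {Motivation}.
Enumerating:
  P1: SchoolQuality <- Motivation -> ClassSize -> ParentEd
  P2: SchoolQuality <- Motivation -> ParentEd
That exhausts the simple backdoor paths. Count: 2.

2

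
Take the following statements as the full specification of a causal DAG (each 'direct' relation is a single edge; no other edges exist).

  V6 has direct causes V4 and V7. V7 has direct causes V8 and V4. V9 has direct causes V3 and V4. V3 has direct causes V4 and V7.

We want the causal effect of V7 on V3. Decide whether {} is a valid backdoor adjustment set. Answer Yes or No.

No

Backdoor paths from V7 to V3 (paths whose first edge points into V7):
  P1: V7 <- V4 -> V3
  P2: V7 <- V4 -> V9 <- V3
Condition 1 (no descendant of V7 in the set): holds — descendants of V7 are {V3, V6, V9}; none are in {}.
Condition 2 (every backdoor path blocked by {}):
  P1: open — no interior node is in the conditioning set.
  P2: blocked at collider V9 (neither it nor any descendant is in the conditioning set).
{} does not satisfy the backdoor criterion.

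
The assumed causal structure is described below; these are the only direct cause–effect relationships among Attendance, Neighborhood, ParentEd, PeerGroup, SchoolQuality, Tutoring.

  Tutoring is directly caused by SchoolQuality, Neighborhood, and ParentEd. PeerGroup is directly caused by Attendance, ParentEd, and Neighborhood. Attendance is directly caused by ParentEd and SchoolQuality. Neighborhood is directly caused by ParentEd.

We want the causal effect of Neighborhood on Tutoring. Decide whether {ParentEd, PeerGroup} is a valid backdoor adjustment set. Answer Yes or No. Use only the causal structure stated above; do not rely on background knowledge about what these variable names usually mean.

No

Backdoor paths from Neighborhood to Tutoring (paths whose first edge points into Neighborhood):
  P1: Neighborhood <- ParentEd -> Tutoring
  P2: Neighborhood <- ParentEd -> Attendance <- SchoolQuality -> Tutoring
  P3: Neighborhood <- ParentEd -> PeerGroup <- Attendance <- SchoolQuality -> Tutoring
Condition 1 (no descendant of Neighborhood in the set): FAILS — PeerGroup is a descendant of Neighborhood.
Condition 2 (every backdoor path blocked by {ParentEd, PeerGroup}):
  P1: blocked at fork node ParentEd ∈ conditioning set.
  P2: blocked at fork node ParentEd ∈ conditioning set.
  P3: blocked at fork node ParentEd ∈ conditioning set.
{ParentEd, PeerGroup} does not satisfy the backdoor criterion.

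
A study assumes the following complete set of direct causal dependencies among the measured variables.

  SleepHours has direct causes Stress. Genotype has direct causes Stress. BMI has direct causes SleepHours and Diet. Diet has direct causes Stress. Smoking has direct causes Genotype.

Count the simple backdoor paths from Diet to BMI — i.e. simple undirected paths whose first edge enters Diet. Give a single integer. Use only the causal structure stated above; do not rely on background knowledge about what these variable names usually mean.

A backdoor path from Diet to BMI is any simple undirected path whose first edge points into Diet (i.e. leaves Diet via a parent).
Parents of Diet: {Stress}.
Enumerating:
  P1: Diet <- Stress -> SleepHours -> BMI
That exhausts the simple backdoor paths. Count: 1.

1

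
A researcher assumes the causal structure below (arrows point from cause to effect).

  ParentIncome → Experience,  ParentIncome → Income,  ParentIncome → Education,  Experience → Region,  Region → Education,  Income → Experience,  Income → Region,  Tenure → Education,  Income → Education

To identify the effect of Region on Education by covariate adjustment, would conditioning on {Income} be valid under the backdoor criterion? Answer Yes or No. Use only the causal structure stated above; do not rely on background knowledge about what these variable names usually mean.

No

Backdoor paths from Region to Education (paths whose first edge points into Region):
  P1: Region <- Income <- ParentIncome -> Education
  P2: Region <- Income -> Experience <- ParentIncome -> Education
  P3: Region <- Income -> Education
  P4: Region <- Experience <- ParentIncome -> Income -> Education
  P5: Region <- Experience <- ParentIncome -> Education
  P6: Region <- Experience <- Income <- ParentIncome -> Education
  P7: Region <- Experience <- Income -> Education
Condition 1 (no descendant of Region in the set): holds — descendants of Region are {Education}; none are in {Income}.
Condition 2 (every backdoor path blocked by {Income}):
  P1: blocked at chain node Income ∈ conditioning set.
  P2: blocked at fork node Income ∈ conditioning set.
  P3: blocked at fork node Income ∈ conditioning set.
  P4: blocked at chain node Income ∈ conditioning set.
  P5: open — no interior node is in the conditioning set.
  P6: blocked at chain node Income ∈ conditioning set.
  P7: blocked at fork node Income ∈ conditioning set.
{Income} does not satisfy the backdoor criterion.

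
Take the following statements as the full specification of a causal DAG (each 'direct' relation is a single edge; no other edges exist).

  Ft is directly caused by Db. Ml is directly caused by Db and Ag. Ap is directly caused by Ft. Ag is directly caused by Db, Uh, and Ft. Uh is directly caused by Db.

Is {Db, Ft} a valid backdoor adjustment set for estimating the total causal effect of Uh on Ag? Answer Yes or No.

Backdoor paths from Uh to Ag (paths whose first edge points into Uh):
  P1: Uh <- Db -> Ft -> Ag
  P2: Uh <- Db -> Ag
  P3: Uh <- Db -> Ml <- Ag
Condition 1 (no descendant of Uh in the set): holds — descendants of Uh are {Ag, Ml}; none are in {Db, Ft}.
Condition 2 (every backdoor path blocked by {Db, Ft}):
  P1: blocked at fork node Db ∈ conditioning set.
  P2: blocked at fork node Db ∈ conditioning set.
  P3: blocked at fork node Db ∈ conditioning set.
{Db, Ft} satisfies the backdoor criterion.

Yes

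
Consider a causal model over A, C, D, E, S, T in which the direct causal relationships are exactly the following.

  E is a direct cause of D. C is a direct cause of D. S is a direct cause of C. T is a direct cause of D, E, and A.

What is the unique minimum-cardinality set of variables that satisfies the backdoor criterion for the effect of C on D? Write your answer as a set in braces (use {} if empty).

Variables eligible for adjustment (non-descendants of C, excluding C and D): {A, E, S, T}.
Backdoor paths from C to D:
  (none)
With no backdoor paths the empty set already satisfies the criterion, and it is trivially minimal.

{}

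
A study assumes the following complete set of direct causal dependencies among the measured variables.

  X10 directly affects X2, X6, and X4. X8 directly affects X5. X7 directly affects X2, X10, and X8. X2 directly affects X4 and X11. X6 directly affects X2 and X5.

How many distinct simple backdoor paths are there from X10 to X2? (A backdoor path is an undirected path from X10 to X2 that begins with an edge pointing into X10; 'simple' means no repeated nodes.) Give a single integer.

2

A backdoor path from X10 to X2 is any simple undirected path whose first edge points into X10 (i.e. leaves X10 via a parent).
Parents of X10: {X7}.
Enumerating:
  P1: X10 <- X7 -> X8 -> X5 <- X6 -> X2
  P2: X10 <- X7 -> X2
That exhausts the simple backdoor paths. Count: 2.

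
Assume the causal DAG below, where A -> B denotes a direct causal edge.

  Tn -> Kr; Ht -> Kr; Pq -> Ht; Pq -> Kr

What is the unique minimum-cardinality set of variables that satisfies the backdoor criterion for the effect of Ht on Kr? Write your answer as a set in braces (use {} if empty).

Variables eligible for adjustment (non-descendants of Ht, excluding Ht and Kr): {Pq, Tn}.
Backdoor paths from Ht to Kr:
  P1: Ht <- Pq -> Kr
The empty set is not sufficient: P1 (Ht <- Pq -> Kr) has no collider blocking it and no conditioned non-collider, so it is open.
Try {Pq}:
  P1: blocked at fork node Pq ∈ conditioning set.
{Pq} contains no descendant of Ht and blocks every backdoor path.
No other singleton works — e.g. {Tn} leaves P1 open — so {Pq} is the unique smallest valid adjustment set.

{Pq}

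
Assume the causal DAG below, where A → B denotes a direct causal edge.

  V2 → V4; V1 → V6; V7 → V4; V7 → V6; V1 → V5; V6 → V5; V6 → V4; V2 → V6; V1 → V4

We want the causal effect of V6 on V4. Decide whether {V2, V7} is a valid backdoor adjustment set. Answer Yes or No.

Backdoor paths from V6 to V4 (paths whose first edge points into V6):
  P1: V6 <- V1 -> V4
  P2: V6 <- V2 -> V4
  P3: V6 <- V7 -> V4
Condition 1 (no descendant of V6 in the set): holds — descendants of V6 are {V4, V5}; none are in {V2, V7}.
Condition 2 (every backdoor path blocked by {V2, V7}):
  P1: open — no interior node is in the conditioning set.
  P2: blocked at fork node V2 ∈ conditioning set.
  P3: blocked at fork node V7 ∈ conditioning set.
{V2, V7} does not satisfy the backdoor criterion.

No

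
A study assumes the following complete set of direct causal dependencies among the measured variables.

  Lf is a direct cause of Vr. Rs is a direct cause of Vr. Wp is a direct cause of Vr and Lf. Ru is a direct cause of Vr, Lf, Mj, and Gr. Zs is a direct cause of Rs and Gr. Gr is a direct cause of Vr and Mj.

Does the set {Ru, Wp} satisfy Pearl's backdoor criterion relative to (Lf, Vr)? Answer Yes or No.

Yes

Backdoor paths from Lf to Vr (paths whose first edge points into Lf):
  P1: Lf <- Ru -> Gr <- Zs -> Rs -> Vr
  P2: Lf <- Ru -> Gr -> Vr
  P3: Lf <- Ru -> Mj <- Gr <- Zs -> Rs -> Vr
  P4: Lf <- Ru -> Mj <- Gr -> Vr
  P5: Lf <- Ru -> Vr
  P6: Lf <- Wp -> Vr
Condition 1 (no descendant of Lf in the set): holds — descendants of Lf are {Vr}; none are in {Ru, Wp}.
Condition 2 (every backdoor path blocked by {Ru, Wp}):
  P1: blocked at fork node Ru ∈ conditioning set.
  P2: blocked at fork node Ru ∈ conditioning set.
  P3: blocked at fork node Ru ∈ conditioning set.
  P4: blocked at fork node Ru ∈ conditioning set.
  P5: blocked at fork node Ru ∈ conditioning set.
  P6: blocked at fork node Wp ∈ conditioning set.
{Ru, Wp} satisfies the backdoor criterion.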